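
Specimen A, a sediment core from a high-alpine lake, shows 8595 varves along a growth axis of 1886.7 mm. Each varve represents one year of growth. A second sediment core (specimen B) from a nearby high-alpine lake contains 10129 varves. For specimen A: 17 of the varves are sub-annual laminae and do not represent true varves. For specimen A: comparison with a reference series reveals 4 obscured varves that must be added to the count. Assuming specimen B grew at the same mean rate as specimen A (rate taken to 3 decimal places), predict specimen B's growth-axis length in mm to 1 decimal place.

2228.4 mm

Specimen A: correcting the raw count gives 8595 − 17 + 4 = 8582 true varves.
A: 1886.7 mm over 8582 years gives 1886.7 / 8582 ≈ 0.220 mm/year.
Length of B = 0.220 × 10129 = 2228.4 mm.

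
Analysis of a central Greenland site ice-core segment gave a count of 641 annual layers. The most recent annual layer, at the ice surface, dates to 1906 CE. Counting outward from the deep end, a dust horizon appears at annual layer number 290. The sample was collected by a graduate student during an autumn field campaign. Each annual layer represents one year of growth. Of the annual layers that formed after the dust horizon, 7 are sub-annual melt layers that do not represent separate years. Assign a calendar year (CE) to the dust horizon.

1562 CE

Between annual layer 290 and the ice surface there are 641 − 290 = 351 annual layers.
351 − 7 false = 344 true annual layers after the dust horizon.
The annual layer at the ice surface is 1906 CE, so the dust horizon dates to 1906 − 344 = 1562 CE.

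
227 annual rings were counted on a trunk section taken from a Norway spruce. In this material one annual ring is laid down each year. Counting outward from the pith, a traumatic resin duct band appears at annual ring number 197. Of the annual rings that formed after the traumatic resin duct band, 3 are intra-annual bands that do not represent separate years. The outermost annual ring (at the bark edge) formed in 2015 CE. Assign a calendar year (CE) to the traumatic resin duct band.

1988 CE

The traumatic resin duct band sits at annual ring 197 from the pith, so 227 − 197 = 30 annual rings formed after it.
Excluding 3 false annual rings: 30 − 3 = 27.
Counting back 27 years from 2015 CE places the traumatic resin duct band in 2015 − 27 = 1988 CE.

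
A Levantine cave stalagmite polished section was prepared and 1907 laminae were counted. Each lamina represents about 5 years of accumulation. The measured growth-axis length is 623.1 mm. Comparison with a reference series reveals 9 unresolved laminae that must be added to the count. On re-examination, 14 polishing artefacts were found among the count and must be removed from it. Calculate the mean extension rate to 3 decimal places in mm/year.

Adjusted count: 1907 − 14 + 9 = 1902 laminae.
At 5 years per lamina, 1902 × 5 = 9510 years.
Extension rate ≈ 623.1 / 9510 = 0.066 mm/year.

0.066 mm/year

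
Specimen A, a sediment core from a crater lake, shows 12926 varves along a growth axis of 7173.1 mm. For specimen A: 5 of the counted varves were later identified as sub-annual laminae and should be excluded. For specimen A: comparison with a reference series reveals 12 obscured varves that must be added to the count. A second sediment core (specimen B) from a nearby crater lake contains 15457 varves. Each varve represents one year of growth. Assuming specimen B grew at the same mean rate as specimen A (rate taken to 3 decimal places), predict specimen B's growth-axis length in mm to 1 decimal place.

Specimen A: correcting the raw count gives 12926 − 5 + 12 = 12933 true varves.
A: Extension rate ≈ 7173.1 / 12933 = 0.555 mm/yr.
Length of B = 0.555 × 15457 = 8578.6 mm.

8578.6 mm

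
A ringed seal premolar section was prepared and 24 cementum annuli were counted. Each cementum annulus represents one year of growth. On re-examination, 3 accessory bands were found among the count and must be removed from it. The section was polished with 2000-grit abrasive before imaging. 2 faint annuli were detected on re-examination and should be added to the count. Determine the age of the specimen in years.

23 years

After corrections the count is 24 − 3 + 2 = 23 cementum annuli.
One cementum annulus per year makes the duration 23 years.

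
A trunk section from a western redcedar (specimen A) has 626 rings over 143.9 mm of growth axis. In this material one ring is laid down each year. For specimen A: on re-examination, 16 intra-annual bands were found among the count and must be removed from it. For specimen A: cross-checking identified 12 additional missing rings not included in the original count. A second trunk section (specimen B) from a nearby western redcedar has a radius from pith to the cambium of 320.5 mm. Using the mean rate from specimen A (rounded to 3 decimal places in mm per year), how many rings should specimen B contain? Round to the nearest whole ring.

1387 rings

Specimen A: true ring count = 626 − 16 + 12 = 622.
A: Mean rate = 143.9 mm / 622 years ≈ 0.231 mm per year.
For B, 320.5 / 0.231 = 1387.45 years ≈ 1387 rings.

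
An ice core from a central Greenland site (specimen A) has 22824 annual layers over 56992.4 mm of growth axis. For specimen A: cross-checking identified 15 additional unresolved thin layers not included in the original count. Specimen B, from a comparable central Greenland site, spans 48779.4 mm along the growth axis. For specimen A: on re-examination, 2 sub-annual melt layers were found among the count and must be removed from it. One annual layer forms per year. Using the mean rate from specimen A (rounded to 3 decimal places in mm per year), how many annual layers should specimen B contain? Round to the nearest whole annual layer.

Specimen A: true annual layer count = 22824 − 2 + 15 = 22837.
A: 56992.4 mm over 22837 years gives 56992.4 / 22837 ≈ 2.496 mm/year.
B spans 48779.4 / 2.496 = 19543.03 years ≈ 19543 annual layers.

19543 annual layers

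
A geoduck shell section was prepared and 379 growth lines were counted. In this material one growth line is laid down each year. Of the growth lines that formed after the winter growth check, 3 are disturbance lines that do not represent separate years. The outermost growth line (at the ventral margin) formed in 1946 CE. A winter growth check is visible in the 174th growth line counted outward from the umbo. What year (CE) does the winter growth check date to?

1744 CE

The winter growth check sits at growth line 174 from the umbo, so 379 − 174 = 205 growth lines formed after it.
Excluding 3 false growth lines: 205 − 3 = 202.
1946 − 202 = 1744 CE.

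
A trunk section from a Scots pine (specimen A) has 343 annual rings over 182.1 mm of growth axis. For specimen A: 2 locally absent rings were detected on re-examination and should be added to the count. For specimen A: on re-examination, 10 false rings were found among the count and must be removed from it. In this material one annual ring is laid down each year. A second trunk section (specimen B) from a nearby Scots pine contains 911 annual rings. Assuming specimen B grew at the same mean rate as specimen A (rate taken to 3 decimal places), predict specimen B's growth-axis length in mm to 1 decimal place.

495.6 mm

Specimen A: true annual ring count = 343 − 10 + 2 = 335.
A: 182.1 mm over 335 years gives 182.1 / 335 ≈ 0.544 mm/year.
For B, 0.544 mm/year × 911 years = 495.6 mm.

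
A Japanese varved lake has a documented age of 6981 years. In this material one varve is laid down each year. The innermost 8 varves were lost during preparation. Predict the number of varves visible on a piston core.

Expected varves over 6981 years: 6981.
6981 − 8 missed = 6973 varves expected in the prepared section.

6973 varves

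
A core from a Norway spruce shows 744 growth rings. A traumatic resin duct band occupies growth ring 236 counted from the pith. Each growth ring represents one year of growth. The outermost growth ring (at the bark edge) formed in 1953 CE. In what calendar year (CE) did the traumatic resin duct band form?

1445 CE

Between growth ring 236 and the bark edge there are 744 − 236 = 508 growth rings.
1953 − 508 = 1445 CE.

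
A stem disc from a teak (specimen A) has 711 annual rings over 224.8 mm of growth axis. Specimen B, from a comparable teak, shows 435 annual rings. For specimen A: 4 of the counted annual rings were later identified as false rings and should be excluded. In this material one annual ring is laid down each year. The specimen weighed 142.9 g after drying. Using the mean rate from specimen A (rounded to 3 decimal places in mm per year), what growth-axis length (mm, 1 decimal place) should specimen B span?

Specimen A: true annual ring count = 711 − 4 = 707.
A: Extension rate ≈ 224.8 / 707 = 0.318 mm/yr.
For B, 0.318 mm/year × 435 years = 138.3 mm.

138.3 mm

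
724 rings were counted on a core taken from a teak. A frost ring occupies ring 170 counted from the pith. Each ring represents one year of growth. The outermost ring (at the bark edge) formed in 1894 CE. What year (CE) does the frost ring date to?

1340 CE

The frost ring sits at ring 170 from the pith, so 724 − 170 = 554 rings formed after it.
1894 − 554 = 1340 CE.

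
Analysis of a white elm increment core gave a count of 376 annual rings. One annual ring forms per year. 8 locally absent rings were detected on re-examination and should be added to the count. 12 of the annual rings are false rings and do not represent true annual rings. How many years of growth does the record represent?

After corrections the count is 376 − 12 + 8 = 372 annual rings.
With a one-to-one annual ring periodicity this is 372 years.

372 yr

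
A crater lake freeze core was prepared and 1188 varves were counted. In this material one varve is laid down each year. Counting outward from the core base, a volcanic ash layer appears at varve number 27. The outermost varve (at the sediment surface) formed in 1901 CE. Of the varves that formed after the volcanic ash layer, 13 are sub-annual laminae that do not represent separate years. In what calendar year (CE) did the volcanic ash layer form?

Between varve 27 and the sediment surface there are 1188 − 27 = 1161 varves.
Removing the 13 false varves leaves 1161 − 13 = 1148 true varves beyond the volcanic ash layer.
1901 − 1148 = 753 CE.

753 CE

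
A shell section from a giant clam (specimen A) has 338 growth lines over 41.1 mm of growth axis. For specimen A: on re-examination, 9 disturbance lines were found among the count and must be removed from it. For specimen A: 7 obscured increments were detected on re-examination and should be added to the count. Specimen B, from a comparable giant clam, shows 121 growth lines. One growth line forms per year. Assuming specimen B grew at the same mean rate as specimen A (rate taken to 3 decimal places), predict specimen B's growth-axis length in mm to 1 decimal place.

Specimen A: true growth line count = 338 − 9 + 7 = 336.
A: 41.1 mm over 336 years gives 41.1 / 336 ≈ 0.122 mm/year.
B's length ≈ 0.122 × 121 = 14.8 mm.

14.8 mm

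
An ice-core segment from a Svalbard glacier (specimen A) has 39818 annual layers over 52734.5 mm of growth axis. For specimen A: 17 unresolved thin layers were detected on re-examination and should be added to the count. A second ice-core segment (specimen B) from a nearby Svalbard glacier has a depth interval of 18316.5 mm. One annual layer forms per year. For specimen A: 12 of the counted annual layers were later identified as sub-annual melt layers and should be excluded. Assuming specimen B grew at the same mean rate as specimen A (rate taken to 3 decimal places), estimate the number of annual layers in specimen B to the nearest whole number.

Specimen A: true annual layer count = 39818 − 12 + 17 = 39823.
A: Mean rate = 52734.5 mm / 39823 years ≈ 1.324 mm/year.
Specimen B: 18316.5 mm / 1.324 mm per year = 13834.21 years ≈ 13834 annual layers.

13834 annual layers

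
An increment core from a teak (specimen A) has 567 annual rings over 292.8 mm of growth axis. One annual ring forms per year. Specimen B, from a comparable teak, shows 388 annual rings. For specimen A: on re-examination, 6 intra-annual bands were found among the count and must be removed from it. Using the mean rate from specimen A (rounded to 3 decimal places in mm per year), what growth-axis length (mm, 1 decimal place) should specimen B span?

Specimen A: true annual ring count = 567 − 6 = 561.
A: Mean rate = 292.8 mm / 561 years ≈ 0.522 mm per year.
For B, 0.522 mm/year × 388 years = 202.5 mm.

202.5 mm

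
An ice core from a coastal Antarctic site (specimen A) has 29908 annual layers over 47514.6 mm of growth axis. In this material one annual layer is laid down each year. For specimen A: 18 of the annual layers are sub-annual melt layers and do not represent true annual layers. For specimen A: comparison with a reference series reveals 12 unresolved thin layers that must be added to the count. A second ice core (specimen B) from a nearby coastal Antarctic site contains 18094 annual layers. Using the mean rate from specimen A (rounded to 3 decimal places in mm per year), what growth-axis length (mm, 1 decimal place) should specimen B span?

28751.4 mm

Specimen A: adjusted count: 29908 − 18 + 12 = 29902 annual layers.
A: Extension rate ≈ 47514.6 / 29902 = 1.589 mm/year.
For B, 1.589 mm/year × 18094 years = 28751.4 mm.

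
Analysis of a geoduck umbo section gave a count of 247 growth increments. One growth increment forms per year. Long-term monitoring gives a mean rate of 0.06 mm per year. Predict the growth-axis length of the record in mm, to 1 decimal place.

14.8 mm

The record spans 247 years at 0.06 mm per year.
Length ≈ 0.06 × 247 = 14.8 mm.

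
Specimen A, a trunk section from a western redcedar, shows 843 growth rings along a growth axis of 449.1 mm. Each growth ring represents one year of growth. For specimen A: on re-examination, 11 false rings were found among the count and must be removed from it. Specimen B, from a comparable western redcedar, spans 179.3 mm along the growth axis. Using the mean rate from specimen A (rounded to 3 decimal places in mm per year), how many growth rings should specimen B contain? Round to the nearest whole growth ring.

Specimen A: true growth ring count = 843 − 11 = 832.
A: Mean rate = 449.1 mm / 832 years ≈ 0.540 mm per year.
B spans 179.3 / 0.540 = 332.04 years ≈ 332 growth rings.

332 growth rings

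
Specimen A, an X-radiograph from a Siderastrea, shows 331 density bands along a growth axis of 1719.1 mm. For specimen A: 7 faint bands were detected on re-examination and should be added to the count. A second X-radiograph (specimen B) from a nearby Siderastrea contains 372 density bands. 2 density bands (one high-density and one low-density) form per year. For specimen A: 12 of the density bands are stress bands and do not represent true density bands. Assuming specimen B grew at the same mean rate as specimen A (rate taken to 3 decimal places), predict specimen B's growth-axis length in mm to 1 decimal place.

Specimen A: true density band count = 331 − 12 + 7 = 326.
Specimen A: with 2 density bands per year, 326 / 2 = 163 years.
A: Extension rate ≈ 1719.1 / 163 = 10.547 mm/year.
Specimen B: with 2 density bands per year, 372 / 2 = 186 years. B's length ≈ 10.547 × 186 = 1961.7 mm.

1961.7 mm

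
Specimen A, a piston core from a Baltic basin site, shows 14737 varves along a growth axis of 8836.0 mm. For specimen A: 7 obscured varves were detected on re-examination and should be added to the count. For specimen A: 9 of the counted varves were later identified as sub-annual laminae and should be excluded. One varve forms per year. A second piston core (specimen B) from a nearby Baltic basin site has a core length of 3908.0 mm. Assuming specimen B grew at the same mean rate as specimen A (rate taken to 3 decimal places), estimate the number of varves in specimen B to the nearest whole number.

Specimen A: true varve count = 14737 − 9 + 7 = 14735.
A: Extension rate ≈ 8836.0 / 14735 = 0.600 mm/yr.
B spans 3908.0 / 0.600 = 6513.33 years ≈ 6513 varves.

6513 varves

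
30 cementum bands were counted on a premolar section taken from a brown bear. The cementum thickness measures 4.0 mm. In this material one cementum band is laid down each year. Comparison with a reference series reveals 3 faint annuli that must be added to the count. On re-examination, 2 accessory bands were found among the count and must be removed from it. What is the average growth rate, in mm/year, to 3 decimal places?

0.129 mm/year

Correcting the raw count gives 30 − 2 + 3 = 31 true cementum bands.
4.0 mm over 31 years gives 4.0 / 31 ≈ 0.129 mm/year.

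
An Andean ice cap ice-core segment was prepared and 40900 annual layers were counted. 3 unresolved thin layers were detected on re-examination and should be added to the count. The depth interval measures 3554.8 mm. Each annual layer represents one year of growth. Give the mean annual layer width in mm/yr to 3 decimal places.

0.087 mm/yr

Correcting the raw count gives 40900 + 3 = 40903 true annual layers.
Extension rate ≈ 3554.8 / 40903 = 0.087 mm/yr.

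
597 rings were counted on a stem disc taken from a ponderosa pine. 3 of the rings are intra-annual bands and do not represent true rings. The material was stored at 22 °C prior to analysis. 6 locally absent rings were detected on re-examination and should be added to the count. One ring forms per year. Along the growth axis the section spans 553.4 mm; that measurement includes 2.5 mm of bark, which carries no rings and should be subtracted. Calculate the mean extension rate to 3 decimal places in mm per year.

0.918 mm per year

True ring count = 597 − 3 + 6 = 600.
The growth record spans 553.4 − 2.5 = 550.9 mm.
Mean rate = 550.9 mm / 600 years ≈ 0.918 mm per year.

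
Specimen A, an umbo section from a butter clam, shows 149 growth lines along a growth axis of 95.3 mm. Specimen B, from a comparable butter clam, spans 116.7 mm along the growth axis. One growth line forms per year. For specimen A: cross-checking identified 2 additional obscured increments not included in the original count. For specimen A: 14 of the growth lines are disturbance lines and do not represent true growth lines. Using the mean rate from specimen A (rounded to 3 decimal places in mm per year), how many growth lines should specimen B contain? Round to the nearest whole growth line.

168 growth lines

Specimen A: after corrections the count is 149 − 14 + 2 = 137 growth lines.
A: 95.3 mm over 137 years gives 95.3 / 137 ≈ 0.696 mm/year.
For B, 116.7 / 0.696 = 167.67 years ≈ 168 growth lines.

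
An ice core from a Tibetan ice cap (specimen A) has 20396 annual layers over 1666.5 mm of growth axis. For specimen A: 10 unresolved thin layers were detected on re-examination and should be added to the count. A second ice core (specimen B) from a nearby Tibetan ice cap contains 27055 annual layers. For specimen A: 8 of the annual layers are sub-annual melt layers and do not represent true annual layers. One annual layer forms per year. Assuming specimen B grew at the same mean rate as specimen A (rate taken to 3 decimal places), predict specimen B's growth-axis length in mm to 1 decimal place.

2218.5 mm

Specimen A: correcting the raw count gives 20396 − 8 + 10 = 20398 true annual layers.
A: 1666.5 mm over 20398 years gives 1666.5 / 20398 ≈ 0.082 mm/yr.
Length of B = 0.082 × 27055 = 2218.5 mm.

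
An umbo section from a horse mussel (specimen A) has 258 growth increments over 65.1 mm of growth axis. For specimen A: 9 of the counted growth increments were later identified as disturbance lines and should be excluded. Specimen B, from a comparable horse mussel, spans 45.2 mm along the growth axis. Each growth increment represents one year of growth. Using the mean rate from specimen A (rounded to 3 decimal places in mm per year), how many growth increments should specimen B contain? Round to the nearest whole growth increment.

Specimen A: after corrections the count is 258 − 9 = 249 growth increments.
A: Extension rate ≈ 65.1 / 249 = 0.261 mm/yr.
B spans 45.2 / 0.261 = 173.18 years ≈ 173 growth increments.

173 growth increments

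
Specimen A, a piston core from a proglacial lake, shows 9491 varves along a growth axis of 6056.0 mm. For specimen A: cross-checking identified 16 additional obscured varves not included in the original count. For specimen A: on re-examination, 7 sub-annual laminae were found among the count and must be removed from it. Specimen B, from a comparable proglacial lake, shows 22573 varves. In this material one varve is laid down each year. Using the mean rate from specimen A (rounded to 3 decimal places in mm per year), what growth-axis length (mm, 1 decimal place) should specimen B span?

14379.0 mm

Specimen A: adjusted count: 9491 − 7 + 16 = 9500 varves.
A: Extension rate ≈ 6056.0 / 9500 = 0.637 mm per year.
B's length ≈ 0.637 × 22573 = 14379.0 mm.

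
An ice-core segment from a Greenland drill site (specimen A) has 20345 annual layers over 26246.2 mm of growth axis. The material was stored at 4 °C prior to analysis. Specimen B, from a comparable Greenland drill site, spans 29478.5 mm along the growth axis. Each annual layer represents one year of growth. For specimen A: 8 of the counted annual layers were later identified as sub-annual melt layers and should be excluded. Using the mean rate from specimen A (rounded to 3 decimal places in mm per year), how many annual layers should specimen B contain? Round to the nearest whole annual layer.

Specimen A: true annual layer count = 20345 − 8 = 20337.
A: Mean rate = 26246.2 mm / 20337 years ≈ 1.291 mm/year.
For B, 29478.5 / 1.291 = 22833.85 years ≈ 22834 annual layers.

22834 annual layers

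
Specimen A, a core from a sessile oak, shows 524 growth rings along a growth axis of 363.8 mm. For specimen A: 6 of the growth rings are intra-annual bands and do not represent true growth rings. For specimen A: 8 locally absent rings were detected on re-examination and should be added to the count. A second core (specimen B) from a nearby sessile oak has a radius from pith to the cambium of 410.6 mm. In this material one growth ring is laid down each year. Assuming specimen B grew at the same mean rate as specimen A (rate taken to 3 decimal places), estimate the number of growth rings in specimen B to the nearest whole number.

Specimen A: adjusted count: 524 − 6 + 8 = 526 growth rings.
A: Extension rate ≈ 363.8 / 526 = 0.692 mm/year.
B spans 410.6 / 0.692 = 593.35 years ≈ 593 growth rings.

593 growth rings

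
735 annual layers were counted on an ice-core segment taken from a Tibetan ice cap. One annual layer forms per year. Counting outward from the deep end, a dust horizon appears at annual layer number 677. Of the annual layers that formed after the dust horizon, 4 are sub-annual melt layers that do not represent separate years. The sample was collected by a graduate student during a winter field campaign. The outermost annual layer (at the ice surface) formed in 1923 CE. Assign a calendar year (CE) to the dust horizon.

1869 CE

The dust horizon sits at annual layer 677 from the deep end, so 735 − 677 = 58 annual layers formed after it.
Excluding 4 false annual layers: 58 − 4 = 54.
1923 − 54 = 1869 CE.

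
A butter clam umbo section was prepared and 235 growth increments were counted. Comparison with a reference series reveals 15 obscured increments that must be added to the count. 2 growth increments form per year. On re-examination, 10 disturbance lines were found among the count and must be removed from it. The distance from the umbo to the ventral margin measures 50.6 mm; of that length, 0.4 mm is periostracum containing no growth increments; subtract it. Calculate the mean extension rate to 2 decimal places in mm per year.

0.42 mm per year

True growth increment count = 235 − 10 + 15 = 240.
With 2 growth increments per year, 240 / 2 = 120 years.
Removing the 0.4 mm offcut leaves 50.6 − 0.4 = 50.2 mm.
Mean rate = 50.2 mm / 120 years ≈ 0.42 mm per year.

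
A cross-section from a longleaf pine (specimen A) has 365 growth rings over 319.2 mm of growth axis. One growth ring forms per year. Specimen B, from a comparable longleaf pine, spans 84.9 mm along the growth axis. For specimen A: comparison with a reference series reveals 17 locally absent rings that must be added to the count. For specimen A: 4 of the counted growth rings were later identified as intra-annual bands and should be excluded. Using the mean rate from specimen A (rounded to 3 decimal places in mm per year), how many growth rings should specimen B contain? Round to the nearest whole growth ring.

Specimen A: after corrections the count is 365 − 4 + 17 = 378 growth rings.
A: Extension rate ≈ 319.2 / 378 = 0.844 mm per year.
B spans 84.9 / 0.844 = 100.59 years ≈ 101 growth rings.

101 growth rings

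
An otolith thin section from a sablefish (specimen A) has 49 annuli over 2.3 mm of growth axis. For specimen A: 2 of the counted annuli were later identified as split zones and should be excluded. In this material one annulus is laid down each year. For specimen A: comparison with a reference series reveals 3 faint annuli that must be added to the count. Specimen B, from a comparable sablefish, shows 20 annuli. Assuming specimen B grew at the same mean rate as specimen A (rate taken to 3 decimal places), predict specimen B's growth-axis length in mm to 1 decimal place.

0.9 mm

Specimen A: after corrections the count is 49 − 2 + 3 = 50 annuli.
A: 2.3 mm over 50 years gives 2.3 / 50 ≈ 0.046 mm per year.
B's length ≈ 0.046 × 20 = 0.9 mm.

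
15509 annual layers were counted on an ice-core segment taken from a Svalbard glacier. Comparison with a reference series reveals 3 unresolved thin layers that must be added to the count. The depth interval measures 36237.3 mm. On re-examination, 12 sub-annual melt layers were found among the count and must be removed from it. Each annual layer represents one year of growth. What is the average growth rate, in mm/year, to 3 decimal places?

2.338 mm/year

After corrections the count is 15509 − 12 + 3 = 15500 annual layers.
36237.3 mm over 15500 years gives 36237.3 / 15500 ≈ 2.338 mm/year.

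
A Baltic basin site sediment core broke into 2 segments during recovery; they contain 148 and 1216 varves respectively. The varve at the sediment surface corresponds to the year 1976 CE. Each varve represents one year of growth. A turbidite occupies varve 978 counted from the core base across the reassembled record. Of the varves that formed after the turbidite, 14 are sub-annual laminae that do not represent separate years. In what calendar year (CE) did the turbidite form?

1604 CE

Total varves = 148 + 1216 = 1364.
1364 − 978 = 386 varves lie beyond the turbidite toward the sediment surface.
386 − 14 false = 372 true varves after the turbidite.
1976 − 372 = 1604 CE.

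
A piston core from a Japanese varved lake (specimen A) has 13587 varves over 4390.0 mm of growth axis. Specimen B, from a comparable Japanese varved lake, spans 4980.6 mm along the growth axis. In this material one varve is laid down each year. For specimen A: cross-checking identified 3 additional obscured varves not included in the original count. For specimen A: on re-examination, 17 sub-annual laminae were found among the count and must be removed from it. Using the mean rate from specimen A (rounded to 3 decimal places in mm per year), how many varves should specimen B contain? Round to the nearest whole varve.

Specimen A: after corrections the count is 13587 − 17 + 3 = 13573 varves.
A: Extension rate ≈ 4390.0 / 13573 = 0.323 mm/year.
B spans 4980.6 / 0.323 = 15419.81 years ≈ 15420 varves.

15420 varves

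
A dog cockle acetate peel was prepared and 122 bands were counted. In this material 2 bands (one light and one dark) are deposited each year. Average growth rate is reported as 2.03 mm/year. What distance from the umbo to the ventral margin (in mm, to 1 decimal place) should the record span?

With 2 bands per year, 122 / 2 = 61 years.
61 years at 2.03 mm/year gives 2.03 × 61 = 123.8 mm.

123.8 mm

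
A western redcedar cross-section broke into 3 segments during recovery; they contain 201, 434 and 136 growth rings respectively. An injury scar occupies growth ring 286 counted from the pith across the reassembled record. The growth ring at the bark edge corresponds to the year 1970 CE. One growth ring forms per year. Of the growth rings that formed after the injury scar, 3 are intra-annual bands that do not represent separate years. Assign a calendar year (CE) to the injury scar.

1488 CE

Total growth rings = 201 + 434 + 136 = 771.
The injury scar sits at growth ring 286 from the pith, so 771 − 286 = 485 growth rings formed after it.
Removing the 3 false growth rings leaves 485 − 3 = 482 true growth rings beyond the injury scar.
1970 − 482 = 1488 CE.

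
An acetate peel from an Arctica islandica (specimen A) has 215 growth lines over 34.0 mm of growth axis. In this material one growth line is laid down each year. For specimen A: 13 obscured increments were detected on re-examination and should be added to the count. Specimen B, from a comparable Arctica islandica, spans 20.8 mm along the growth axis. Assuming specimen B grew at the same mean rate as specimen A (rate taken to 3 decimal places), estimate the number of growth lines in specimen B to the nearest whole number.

Specimen A: after corrections the count is 215 + 13 = 228 growth lines.
A: Extension rate ≈ 34.0 / 228 = 0.149 mm per year.
B spans 20.8 / 0.149 = 139.60 years ≈ 140 growth lines.

140 growth lines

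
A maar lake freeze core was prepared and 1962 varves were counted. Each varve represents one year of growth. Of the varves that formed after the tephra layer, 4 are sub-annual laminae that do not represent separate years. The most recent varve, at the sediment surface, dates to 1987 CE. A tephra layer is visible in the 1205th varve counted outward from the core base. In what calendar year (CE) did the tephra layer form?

1234 CE

1962 − 1205 = 757 varves lie beyond the tephra layer toward the sediment surface.
757 − 4 false = 753 true varves after the tephra layer.
The varve at the sediment surface is 1987 CE, so the tephra layer dates to 1987 − 753 = 1234 CE.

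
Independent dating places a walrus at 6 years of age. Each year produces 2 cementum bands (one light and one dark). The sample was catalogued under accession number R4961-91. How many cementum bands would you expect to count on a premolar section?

Expected cementum bands: 6 × 2 = 12.
So 12 cementum bands should be present.

12 cementum bands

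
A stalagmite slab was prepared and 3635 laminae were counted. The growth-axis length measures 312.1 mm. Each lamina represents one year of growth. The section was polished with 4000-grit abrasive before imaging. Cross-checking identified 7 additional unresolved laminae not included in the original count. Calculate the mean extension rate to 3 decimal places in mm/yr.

0.086 mm/yr

Adjusted count: 3635 + 7 = 3642 laminae.
Mean rate = 312.1 mm / 3642 years ≈ 0.086 mm/yr.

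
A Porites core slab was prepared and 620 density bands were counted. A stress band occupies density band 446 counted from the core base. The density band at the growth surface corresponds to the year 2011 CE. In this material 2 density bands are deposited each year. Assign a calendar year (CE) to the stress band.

1924 CE

620 − 446 = 174 density bands lie beyond the stress band toward the growth surface.
174 density bands at 2 per year is 174 / 2 = 87 years.
2011 − 87 = 1924 CE.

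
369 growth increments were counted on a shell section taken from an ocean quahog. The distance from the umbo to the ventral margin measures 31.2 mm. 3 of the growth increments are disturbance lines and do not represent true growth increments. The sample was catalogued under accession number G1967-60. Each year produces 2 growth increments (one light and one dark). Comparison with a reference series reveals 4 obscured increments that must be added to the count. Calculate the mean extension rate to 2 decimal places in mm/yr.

Adjusted count: 369 − 3 + 4 = 370 growth increments.
Dividing by 2 growth increments per year: 370 / 2 = 185 years.
31.2 mm over 185 years gives 31.2 / 185 ≈ 0.17 mm/yr.

0.17 mm/yr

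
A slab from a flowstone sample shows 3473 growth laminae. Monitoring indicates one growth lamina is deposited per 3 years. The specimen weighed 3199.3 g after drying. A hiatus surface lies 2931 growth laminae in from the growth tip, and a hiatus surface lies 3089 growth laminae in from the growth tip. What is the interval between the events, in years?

474 yr

Separation: 3089 − 2931 = 158 growth laminae.
At 3 years per growth lamina, 158 × 3 = 474 years.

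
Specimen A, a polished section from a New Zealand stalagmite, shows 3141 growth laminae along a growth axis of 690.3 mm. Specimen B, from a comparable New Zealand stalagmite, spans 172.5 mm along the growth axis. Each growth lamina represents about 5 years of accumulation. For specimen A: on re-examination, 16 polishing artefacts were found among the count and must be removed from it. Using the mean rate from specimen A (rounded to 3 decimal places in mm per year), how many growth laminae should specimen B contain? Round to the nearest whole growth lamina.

Specimen A: after corrections the count is 3141 − 16 = 3125 growth laminae.
Specimen A: 3125 growth laminae at 5 years each span 3125 × 5 = 15625 years.
A: 690.3 mm over 15625 years gives 690.3 / 15625 ≈ 0.044 mm per year.
Specimen B: 172.5 mm / 0.044 mm per year = 3920.45 years; at 5 years per growth lamina that is 3920.45 / 5 ≈ 784 growth laminae.

784 growth laminae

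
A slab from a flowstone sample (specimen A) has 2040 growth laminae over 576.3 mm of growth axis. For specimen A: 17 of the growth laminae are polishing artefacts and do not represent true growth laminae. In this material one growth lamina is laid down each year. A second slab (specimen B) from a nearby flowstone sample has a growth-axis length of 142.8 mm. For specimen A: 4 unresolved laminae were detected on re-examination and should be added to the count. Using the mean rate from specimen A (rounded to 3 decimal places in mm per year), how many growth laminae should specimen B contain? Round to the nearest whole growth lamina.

503 growth laminae

Specimen A: adjusted count: 2040 − 17 + 4 = 2027 growth laminae.
A: Mean rate = 576.3 mm / 2027 years ≈ 0.284 mm per year.
Specimen B: 142.8 mm / 0.284 mm per year = 502.82 years ≈ 503 growth laminae.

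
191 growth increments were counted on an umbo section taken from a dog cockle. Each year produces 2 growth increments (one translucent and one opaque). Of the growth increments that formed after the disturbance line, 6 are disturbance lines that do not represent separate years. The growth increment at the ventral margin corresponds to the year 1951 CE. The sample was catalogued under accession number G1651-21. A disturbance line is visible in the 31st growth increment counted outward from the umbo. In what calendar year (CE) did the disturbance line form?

1874 CE

The disturbance line sits at growth increment 31 from the umbo, so 191 − 31 = 160 growth increments formed after it.
Excluding 6 false growth increments: 160 − 6 = 154.
With 2 growth increments per year, 154 / 2 = 77 years.
Counting back 77 years from 1951 CE places the disturbance line in 1951 − 77 = 1874 CE.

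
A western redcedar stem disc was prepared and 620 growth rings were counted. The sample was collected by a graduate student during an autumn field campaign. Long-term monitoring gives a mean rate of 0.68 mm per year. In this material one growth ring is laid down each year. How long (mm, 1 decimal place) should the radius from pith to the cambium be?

421.6 mm

620 years of growth are recorded.
Length ≈ 0.68 × 620 = 421.6 mm.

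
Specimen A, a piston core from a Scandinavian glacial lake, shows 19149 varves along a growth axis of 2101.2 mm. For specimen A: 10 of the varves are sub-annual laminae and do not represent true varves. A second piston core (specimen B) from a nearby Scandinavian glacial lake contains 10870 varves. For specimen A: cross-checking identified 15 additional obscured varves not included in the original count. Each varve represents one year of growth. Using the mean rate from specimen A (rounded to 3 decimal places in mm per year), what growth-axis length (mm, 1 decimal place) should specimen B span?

1195.7 mm

Specimen A: correcting the raw count gives 19149 − 10 + 15 = 19154 true varves.
A: Extension rate ≈ 2101.2 / 19154 = 0.110 mm/yr.
For B, 0.110 mm/year × 10870 years = 1195.7 mm.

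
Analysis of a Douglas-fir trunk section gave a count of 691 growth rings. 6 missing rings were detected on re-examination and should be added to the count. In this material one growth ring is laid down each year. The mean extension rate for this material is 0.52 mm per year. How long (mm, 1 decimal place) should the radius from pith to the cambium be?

After corrections the count is 691 + 6 = 697 growth rings.
697 years at 0.52 mm/year gives 0.52 × 697 = 362.4 mm.

362.4 mm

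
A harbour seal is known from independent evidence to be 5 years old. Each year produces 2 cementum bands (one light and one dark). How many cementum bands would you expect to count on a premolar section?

With 2 cementum bands per year, 5 years would produce 5 × 2 = 10 cementum bands.
So 10 cementum bands should be present.

10 cementum bands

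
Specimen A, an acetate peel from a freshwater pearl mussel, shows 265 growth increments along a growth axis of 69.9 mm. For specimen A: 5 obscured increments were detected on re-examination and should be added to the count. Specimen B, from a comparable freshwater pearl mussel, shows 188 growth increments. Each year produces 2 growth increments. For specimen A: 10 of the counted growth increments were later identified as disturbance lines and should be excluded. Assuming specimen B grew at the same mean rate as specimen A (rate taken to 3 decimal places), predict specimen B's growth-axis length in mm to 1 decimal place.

Specimen A: adjusted count: 265 − 10 + 5 = 260 growth increments.
Specimen A: 260 growth increments at 2 per year is 260 / 2 = 130 years.
A: Extension rate ≈ 69.9 / 130 = 0.538 mm per year.
Specimen B: 188 growth increments at 2 per year is 188 / 2 = 94 years. B's length ≈ 0.538 × 94 = 50.6 mm.

50.6 mm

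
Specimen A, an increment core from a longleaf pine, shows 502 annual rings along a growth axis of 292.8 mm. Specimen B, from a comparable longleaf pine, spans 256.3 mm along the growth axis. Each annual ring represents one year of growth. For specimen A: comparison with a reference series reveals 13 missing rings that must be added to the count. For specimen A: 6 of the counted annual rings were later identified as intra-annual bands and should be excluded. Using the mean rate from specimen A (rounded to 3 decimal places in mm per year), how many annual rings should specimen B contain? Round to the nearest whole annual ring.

Specimen A: after corrections the count is 502 − 6 + 13 = 509 annual rings.
A: 292.8 mm over 509 years gives 292.8 / 509 ≈ 0.575 mm per year.
For B, 256.3 / 0.575 = 445.74 years ≈ 446 annual rings.

446 annual rings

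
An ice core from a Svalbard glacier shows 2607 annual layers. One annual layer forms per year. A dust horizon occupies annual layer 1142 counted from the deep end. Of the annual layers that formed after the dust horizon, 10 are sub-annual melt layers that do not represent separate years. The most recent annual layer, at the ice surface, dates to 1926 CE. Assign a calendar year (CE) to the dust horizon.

The dust horizon sits at annual layer 1142 from the deep end, so 2607 − 1142 = 1465 annual layers formed after it.
Removing the 10 false annual layers leaves 1465 − 10 = 1455 true annual layers beyond the dust horizon.
1926 − 1455 = 471 CE.

471 CE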